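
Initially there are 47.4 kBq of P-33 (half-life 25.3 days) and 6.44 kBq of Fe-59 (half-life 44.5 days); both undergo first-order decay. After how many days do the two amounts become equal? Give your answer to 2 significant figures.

170 days

Set 47.4·(1/2)^(t/25.3) = 6.44·(1/2)^(t/44.5).
Taking log₂: log₂(47.4/6.44) = t·(1/25.3 − 1/44.5).
log₂(7.3602) = 2.8798; 1/25.3 − 1/44.5 = 0.017054.
t = 2.8798 / 0.017054 ≈ 168.86 days.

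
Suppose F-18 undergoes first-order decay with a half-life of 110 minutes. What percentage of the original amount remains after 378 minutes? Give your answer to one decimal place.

n = 378/110 ≈ 3.4364 half-lives.
Fraction remaining = (1/2)^3.4364 ≈ 0.092374, i.e. 9.2374%.

9.2%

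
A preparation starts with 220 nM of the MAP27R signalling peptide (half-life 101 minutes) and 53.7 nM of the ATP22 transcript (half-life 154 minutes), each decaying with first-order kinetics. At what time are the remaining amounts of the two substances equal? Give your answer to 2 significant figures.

600 minutes

Set 220·(1/2)^(t/101) = 53.7·(1/2)^(t/154).
Taking log₂: log₂(220/53.7) = t·(1/101 − 1/154).
log₂(4.0968) = 2.0345; 1/101 − 1/154 = 0.0034075.
t = 2.0345 / 0.0034075 ≈ 597.07 minutes.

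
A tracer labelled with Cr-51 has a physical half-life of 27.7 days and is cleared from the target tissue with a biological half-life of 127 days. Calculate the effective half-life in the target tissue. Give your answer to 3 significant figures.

22.7 days

1/t_eff = 1/t_phys + 1/t_biol = 1/27.7 + 1/127 = 0.043975 per day.
t_eff = 27.7 × 127 / (27.7 + 127) ≈ 22.74 days.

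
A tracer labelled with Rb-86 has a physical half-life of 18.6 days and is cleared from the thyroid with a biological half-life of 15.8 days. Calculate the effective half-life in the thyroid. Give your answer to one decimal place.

1/t_eff = 1/t_phys + 1/t_biol = 1/18.6 + 1/15.8 = 0.11705 per day.
t_eff = 18.6 × 15.8 / (18.6 + 15.8) ≈ 8.543 days.

8.5 days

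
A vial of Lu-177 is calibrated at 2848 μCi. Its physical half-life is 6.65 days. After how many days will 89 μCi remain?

33.25 days

89/2848 = 1/32, so 5 half-lives have elapsed.
t = 5 × 6.65 = 33.25 days.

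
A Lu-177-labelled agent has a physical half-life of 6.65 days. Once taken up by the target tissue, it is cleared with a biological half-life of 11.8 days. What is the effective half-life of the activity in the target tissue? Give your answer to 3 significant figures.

4.25 days

1/t_eff = 1/t_phys + 1/t_biol = 1/6.65 + 1/11.8 = 0.23512 per day.
t_eff = 6.65 × 11.8 / (6.65 + 11.8) ≈ 4.2531 days.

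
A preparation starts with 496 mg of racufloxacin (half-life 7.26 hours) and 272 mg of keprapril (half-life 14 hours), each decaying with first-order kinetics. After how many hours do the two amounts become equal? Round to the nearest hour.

13 hours

Set 496·(1/2)^(t/7.26) = 272·(1/2)^(t/14).
Taking log₂: log₂(496/272) = t·(1/7.26 − 1/14).
log₂(1.8235) = 0.86673; 1/7.26 − 1/14 = 0.066312.
t = 0.86673 / 0.066312 ≈ 13.07 hours.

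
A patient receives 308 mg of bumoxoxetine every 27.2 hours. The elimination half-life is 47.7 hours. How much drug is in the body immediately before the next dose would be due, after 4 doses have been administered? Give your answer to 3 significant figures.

The 4 doses were given 108.8, 81.6, 54.4, 27.2 hours ago.
Total = 308·(1/2)^(108.8/47.7) + 308·(1/2)^(81.6/47.7) + 308·(1/2)^(54.4/47.7) + 308·(1/2)^(27.2/47.7)
      = 63.376 + 94.098 + 139.71 + 207.44 ≈ 504.63 mg.

505 mg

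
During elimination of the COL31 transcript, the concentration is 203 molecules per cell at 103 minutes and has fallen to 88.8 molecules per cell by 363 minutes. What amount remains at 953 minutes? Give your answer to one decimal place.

Over Δt = 363 − 103 = 260 minutes, the level fell by a factor of 203/88.8 ≈ 2.286.
n = log₂(2.286) ≈ 1.1928 half-lives, so t½ = 260/1.1928 ≈ 217.97 minutes.
From t = 363 to t = 953: 88.8 × (1/2)^((953−363)/217.97) ≈ 13.601 molecules per cell.

13.6 molecules per cell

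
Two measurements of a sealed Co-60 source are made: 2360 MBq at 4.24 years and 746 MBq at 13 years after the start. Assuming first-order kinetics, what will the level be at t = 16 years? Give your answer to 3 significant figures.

503 MBq

Over Δt = 13 − 4.24 = 8.76 years, the level fell by a factor of 2360/746 ≈ 3.1635.
n = log₂(3.1635) ≈ 1.6615 half-lives, so t½ = 8.76/1.6615 ≈ 5.2722 years.
From t = 13 to t = 16: 746 × (1/2)^((16−13)/5.2722) ≈ 502.86 MBq.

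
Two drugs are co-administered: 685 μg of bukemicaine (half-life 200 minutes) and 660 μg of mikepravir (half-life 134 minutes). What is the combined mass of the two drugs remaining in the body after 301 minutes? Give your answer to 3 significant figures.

bukemicaine: 685 × (1/2)^(301/200) = 685 × (1/2)^1.505 ≈ 241.35 μg.
mikepravir: 660 × (1/2)^(301/134) = 660 × (1/2)^2.2463 ≈ 139.11 μg.
Total = 241.35 + 139.11 ≈ 380.45 μg.

380 μg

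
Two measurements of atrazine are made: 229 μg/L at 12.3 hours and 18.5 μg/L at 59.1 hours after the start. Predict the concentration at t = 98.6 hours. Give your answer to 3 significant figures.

Over Δt = 59.1 − 12.3 = 46.8 hours, the level fell by a factor of 229/18.5 ≈ 12.378.
n = log₂(12.378) ≈ 3.6298 half-lives, so t½ = 46.8/3.6298 ≈ 12.893 hours.
From t = 59.1 to t = 98.6: 18.5 × (1/2)^((98.6−59.1)/12.893) ≈ 2.2128 μg/L.

2.21 μg/L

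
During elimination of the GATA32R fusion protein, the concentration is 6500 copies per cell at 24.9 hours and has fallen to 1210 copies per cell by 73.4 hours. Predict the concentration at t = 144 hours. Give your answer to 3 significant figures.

Over Δt = 73.4 − 24.9 = 48.5 hours, the level fell by a factor of 6500/1210 ≈ 5.3719.
n = log₂(5.3719) ≈ 2.4254 half-lives, so t½ = 48.5/2.4254 ≈ 19.996 hours.
From t = 73.4 to t = 144: 1210 × (1/2)^((144−73.4)/19.996) ≈ 104.7 copies per cell.

105 copies per cell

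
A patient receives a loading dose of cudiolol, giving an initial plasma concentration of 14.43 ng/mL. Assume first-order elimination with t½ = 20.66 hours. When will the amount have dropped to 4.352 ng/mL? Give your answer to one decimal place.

Fraction remaining = 4.352/14.43 ≈ 0.30159.
n = log₂(14.43/4.352) = ln(3.3157)/ln 2 ≈ 1.7293 half-lives.
t = n × t½ = 1.7293 × 20.66 ≈ 35.728 hours.

35.7 hours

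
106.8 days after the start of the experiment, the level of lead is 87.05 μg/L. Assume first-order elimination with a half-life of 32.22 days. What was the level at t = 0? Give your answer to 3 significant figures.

866 μg/L

Number of half-lives elapsed: n = 106.8/32.22 ≈ 3.3147.
A₀ = A × 2^n = 87.05 × 2^3.3147 = 87.05 × 9.9501 ≈ 866.16 μg/L.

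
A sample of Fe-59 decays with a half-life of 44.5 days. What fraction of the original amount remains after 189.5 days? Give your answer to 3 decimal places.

0.052

n = 189.5/44.5 ≈ 4.2584 half-lives.
Fraction remaining = (1/2)^4.2584 ≈ 0.05225.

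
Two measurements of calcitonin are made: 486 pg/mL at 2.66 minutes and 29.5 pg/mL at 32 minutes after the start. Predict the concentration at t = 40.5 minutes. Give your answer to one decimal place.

Over Δt = 32 − 2.66 = 29.34 minutes, the level fell by a factor of 486/29.5 ≈ 16.475.
n = log₂(16.475) ≈ 4.0422 half-lives, so t½ = 29.34/4.0422 ≈ 7.2585 minutes.
From t = 32 to t = 40.5: 29.5 × (1/2)^((40.5−32)/7.2585) ≈ 13.101 pg/mL.

13.1 pg/mL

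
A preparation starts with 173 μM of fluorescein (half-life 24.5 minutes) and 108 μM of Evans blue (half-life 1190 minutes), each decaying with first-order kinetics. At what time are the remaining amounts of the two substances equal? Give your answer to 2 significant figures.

17 minutes

Set 173·(1/2)^(t/24.5) = 108·(1/2)^(t/1190).
Taking log₂: log₂(173/108) = t·(1/24.5 − 1/1190).
log₂(1.6019) = 0.67974; 1/24.5 − 1/1190 = 0.039976.
t = 0.67974 / 0.039976 ≈ 17.004 minutes.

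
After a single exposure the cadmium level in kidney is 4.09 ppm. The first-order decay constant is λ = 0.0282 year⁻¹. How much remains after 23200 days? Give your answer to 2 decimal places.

0.68 ppm

t½ = ln 2 / λ = 0.69315 / 0.0282 ≈ 24.58 years.
Convert the elapsed time: 23200 days = 63.5616 years.
Number of half-lives: n = 63.5616/24.58 ≈ 2.5859.
Remaining = 4.09 × (1/2)^2.5859 = 4.09 × 0.16655 ≈ 0.6812 ppm.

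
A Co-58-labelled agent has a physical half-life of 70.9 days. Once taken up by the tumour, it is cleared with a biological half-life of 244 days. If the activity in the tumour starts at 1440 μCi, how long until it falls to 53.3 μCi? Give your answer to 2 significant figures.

260 days

1/t_eff = 1/t_phys + 1/t_biol = 1/70.9 + 1/244 = 0.018203 per day.
t_eff = 70.9 × 244 / (70.9 + 244) ≈ 54.937 days.
n = log₂(1440/53.3) ≈ 4.7558; t = 4.7558 × 54.937 ≈ 261.27 days.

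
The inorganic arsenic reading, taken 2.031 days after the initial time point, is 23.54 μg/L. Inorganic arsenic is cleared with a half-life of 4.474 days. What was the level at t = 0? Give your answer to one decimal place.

32.2 μg/L

Number of half-lives elapsed: n = 2.031/4.474 ≈ 0.45396.
A₀ = A × 2^n = 23.54 × 2^0.45396 = 23.54 × 1.3698 ≈ 32.245 μg/L.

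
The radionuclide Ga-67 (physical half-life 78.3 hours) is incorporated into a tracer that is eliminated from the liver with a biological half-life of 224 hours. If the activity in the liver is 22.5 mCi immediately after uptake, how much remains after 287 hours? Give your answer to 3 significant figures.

1/t_eff = 1/t_phys + 1/t_biol = 1/78.3 + 1/224 = 0.017236 per hour.
t_eff = 78.3 × 224 / (78.3 + 224) ≈ 58.019 hours.
Remaining = 22.5 × (1/2)^(287/58.019) = 22.5 × (1/2)^4.9466 ≈ 0.72962 mCi.

0.730 mCi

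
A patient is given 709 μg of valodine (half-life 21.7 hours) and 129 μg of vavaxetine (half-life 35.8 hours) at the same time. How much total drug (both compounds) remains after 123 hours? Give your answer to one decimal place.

valodine: 709 × (1/2)^(123/21.7) = 709 × (1/2)^5.6682 ≈ 13.943 μg.
vavaxetine: 129 × (1/2)^(123/35.8) = 129 × (1/2)^3.4358 ≈ 11.921 μg.
Total = 13.943 + 11.921 ≈ 25.864 μg.

25.9 μg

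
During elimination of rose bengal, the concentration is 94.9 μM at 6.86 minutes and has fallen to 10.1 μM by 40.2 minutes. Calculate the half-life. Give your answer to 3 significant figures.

10.3 minutes

Over Δt = 40.2 − 6.86 = 33.34 minutes, the level fell by a factor of 94.9/10.1 ≈ 9.396.
n = log₂(9.396) ≈ 3.2321 half-lives, so t½ = 33.34/3.2321 ≈ 10.315 minutes.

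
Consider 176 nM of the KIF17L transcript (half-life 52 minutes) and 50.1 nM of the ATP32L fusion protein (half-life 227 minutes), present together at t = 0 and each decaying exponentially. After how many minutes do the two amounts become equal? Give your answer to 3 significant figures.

Set 176·(1/2)^(t/52) = 50.1·(1/2)^(t/227).
Taking log₂: log₂(176/50.1) = t·(1/52 − 1/227).
log₂(3.513) = 1.8127; 1/52 − 1/227 = 0.014825.
t = 1.8127 / 0.014825 ≈ 122.27 minutes.

122 minutes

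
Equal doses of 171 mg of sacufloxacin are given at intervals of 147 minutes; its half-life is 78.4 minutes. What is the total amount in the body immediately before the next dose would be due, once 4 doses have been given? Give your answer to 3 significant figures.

The 4 doses were given 588, 441, 294, 147 minutes ago.
Total = 171·(1/2)^(588/78.4) + 171·(1/2)^(441/78.4) + 171·(1/2)^(294/78.4) + 171·(1/2)^(147/78.4)
      = 0.94465 + 3.465 + 12.71 + 46.619 ≈ 63.739 mg.

63.7 mg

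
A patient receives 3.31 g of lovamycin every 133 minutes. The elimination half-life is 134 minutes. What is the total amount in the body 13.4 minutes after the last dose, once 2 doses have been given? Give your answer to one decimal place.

4.6 g

The 2 doses were given 146.4, 13.4 minutes ago.
Total = 3.31·(1/2)^(146.4/134) + 3.31·(1/2)^(13.4/134)
      = 1.5522 + 3.0883 ≈ 4.6405 g.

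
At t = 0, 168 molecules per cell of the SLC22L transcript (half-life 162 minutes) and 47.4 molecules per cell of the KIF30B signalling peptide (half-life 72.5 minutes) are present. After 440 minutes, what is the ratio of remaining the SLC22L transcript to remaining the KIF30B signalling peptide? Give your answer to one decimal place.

36.2

SLC22L transcript: 168 × (1/2)^(440/162) = 168 × (1/2)^2.716 ≈ 25.568 molecules per cell.
KIF30B signalling peptide: 47.4 × (1/2)^(440/72.5) = 47.4 × (1/2)^6.069 ≈ 0.70605 molecules per cell.
Ratio ≈ 25.568 / 0.70605 ≈ 36.213.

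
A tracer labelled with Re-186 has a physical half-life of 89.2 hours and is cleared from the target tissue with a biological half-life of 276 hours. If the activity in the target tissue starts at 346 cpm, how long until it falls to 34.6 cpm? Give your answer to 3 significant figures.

224 hours

1/t_eff = 1/t_phys + 1/t_biol = 1/89.2 + 1/276 = 0.014834 per hour.
t_eff = 89.2 × 276 / (89.2 + 276) ≈ 67.413 hours.
n = log₂(346/34.6) ≈ 3.3219; t = 3.3219 × 67.413 ≈ 223.94 hours.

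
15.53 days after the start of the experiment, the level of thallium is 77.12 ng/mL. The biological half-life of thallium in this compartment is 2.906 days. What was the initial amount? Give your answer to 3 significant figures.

3130 ng/mL

Number of half-lives elapsed: n = 15.53/2.906 ≈ 5.3441.
A₀ = A × 2^n = 77.12 × 2^5.3441 = 77.12 × 40.62 ≈ 3132.6 ng/mL.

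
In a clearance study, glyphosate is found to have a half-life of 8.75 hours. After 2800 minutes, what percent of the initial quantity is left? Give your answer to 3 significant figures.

2800 minutes = 46.6667 hours.
n = 46.6667/8.75 ≈ 5.3333 half-lives.
Fraction remaining = (1/2)^5.3333 ≈ 0.024803, i.e. 2.4803%.

2.48%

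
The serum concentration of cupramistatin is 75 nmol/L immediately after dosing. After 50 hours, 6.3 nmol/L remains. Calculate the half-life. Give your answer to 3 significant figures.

A/A₀ = 6.3/75 ≈ 0.084.
n = log₂(11.905) ≈ 3.5735 half-lives elapsed in 50 hours.
t½ = 50/3.5735 ≈ 13.992 hours.

14.0 hours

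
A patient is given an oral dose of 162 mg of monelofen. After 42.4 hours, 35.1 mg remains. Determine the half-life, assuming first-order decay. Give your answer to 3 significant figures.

19.2 hours

A/A₀ = 35.1/162 ≈ 0.21667.
n = log₂(4.6154) ≈ 2.2065 half-lives elapsed in 42.4 hours.
t½ = 42.4/2.2065 ≈ 19.216 hours.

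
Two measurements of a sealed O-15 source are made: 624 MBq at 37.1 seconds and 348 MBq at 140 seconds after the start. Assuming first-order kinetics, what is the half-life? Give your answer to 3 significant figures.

122 seconds

Over Δt = 140 − 37.1 = 102.9 seconds, the level fell by a factor of 624/348 ≈ 1.7931.
n = log₂(1.7931) ≈ 0.84246 half-lives, so t½ = 102.9/0.84246 ≈ 122.14 seconds.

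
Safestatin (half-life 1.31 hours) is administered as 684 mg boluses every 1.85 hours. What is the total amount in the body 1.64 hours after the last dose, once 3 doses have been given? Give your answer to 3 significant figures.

The 3 doses were given 5.34, 3.49, 1.64 hours ago.
Total = 684·(1/2)^(5.34/1.31) + 684·(1/2)^(3.49/1.31) + 684·(1/2)^(1.64/1.31)
      = 40.547 + 107.91 + 287.21 ≈ 435.67 mg.

436 mg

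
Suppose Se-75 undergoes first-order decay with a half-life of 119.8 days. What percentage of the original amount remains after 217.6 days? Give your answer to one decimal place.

n = 217.6/119.8 ≈ 1.8164 half-lives.
Fraction remaining = (1/2)^1.8164 ≈ 0.28394, i.e. 28.394%.

28.4%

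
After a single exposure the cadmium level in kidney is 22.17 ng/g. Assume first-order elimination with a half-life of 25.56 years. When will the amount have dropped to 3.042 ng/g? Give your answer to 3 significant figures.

73.2 years

Fraction remaining = 3.042/22.17 ≈ 0.13721.
n = log₂(22.17/3.042) = ln(7.288)/ln 2 ≈ 2.8655 half-lives.
t = n × t½ = 2.8655 × 25.56 ≈ 73.243 years.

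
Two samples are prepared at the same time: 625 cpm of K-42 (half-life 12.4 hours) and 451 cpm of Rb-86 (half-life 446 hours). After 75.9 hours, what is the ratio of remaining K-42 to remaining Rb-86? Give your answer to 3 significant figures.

0.0224

K-42: 625 × (1/2)^(75.9/12.4) = 625 × (1/2)^6.121 ≈ 8.9802 cpm.
Rb-86: 451 × (1/2)^(75.9/446) = 451 × (1/2)^0.17018 ≈ 400.82 cpm.
Ratio ≈ 8.9802 / 400.82 ≈ 0.022405.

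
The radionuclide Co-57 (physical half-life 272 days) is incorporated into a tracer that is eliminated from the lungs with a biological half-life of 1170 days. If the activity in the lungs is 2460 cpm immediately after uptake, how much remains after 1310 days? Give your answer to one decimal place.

40.2 cpm

1/t_eff = 1/t_phys + 1/t_biol = 1/272 + 1/1170 = 0.0045312 per day.
t_eff = 272 × 1170 / (272 + 1170) ≈ 220.69 days.
Remaining = 2460 × (1/2)^(1310/220.69) = 2460 × (1/2)^5.9358 ≈ 40.186 cpm.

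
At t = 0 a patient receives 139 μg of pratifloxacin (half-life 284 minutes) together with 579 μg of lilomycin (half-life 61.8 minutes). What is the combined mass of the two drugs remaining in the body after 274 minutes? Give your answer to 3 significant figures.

pratifloxacin: 139 × (1/2)^(274/284) = 139 × (1/2)^0.96479 ≈ 71.217 μg.
lilomycin: 579 × (1/2)^(274/61.8) = 579 × (1/2)^4.4337 ≈ 26.793 μg.
Total = 71.217 + 26.793 ≈ 98.01 μg.

98.0 μg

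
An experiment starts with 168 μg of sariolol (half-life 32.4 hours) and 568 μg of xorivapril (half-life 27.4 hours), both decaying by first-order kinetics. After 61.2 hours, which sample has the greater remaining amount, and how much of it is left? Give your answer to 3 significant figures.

xorivapril, 121 μg

sariolol: 168 × (1/2)^1.8889 ≈ 45.363 μg.
xorivapril: 568 × (1/2)^2.2336 ≈ 120.77 μg.
Xorivapril has more remaining, at ≈ 120.77 μg.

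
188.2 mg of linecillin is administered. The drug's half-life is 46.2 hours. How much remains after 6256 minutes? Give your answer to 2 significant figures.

39 mg

Convert the elapsed time: 6256 minutes = 104.267 hours.
Number of half-lives: n = 104.267/46.2 ≈ 2.2569.
Remaining = 188.2 × (1/2)^2.2569 = 188.2 × 0.20923 ≈ 39.377 mg.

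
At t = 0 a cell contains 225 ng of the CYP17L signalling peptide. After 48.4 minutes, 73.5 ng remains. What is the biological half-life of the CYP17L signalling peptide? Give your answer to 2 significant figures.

A/A₀ = 73.5/225 ≈ 0.32667.
n = log₂(3.0612) ≈ 1.6141 half-lives elapsed in 48.4 minutes.
t½ = 48.4/1.6141 ≈ 29.986 minutes.

30 minutes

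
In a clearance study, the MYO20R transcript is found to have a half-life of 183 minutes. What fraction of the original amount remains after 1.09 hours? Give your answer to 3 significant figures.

1.09 hours = 65.4 minutes.
n = 65.4/183 ≈ 0.35738 half-lives.
Fraction remaining = (1/2)^0.35738 ≈ 0.78058.

0.781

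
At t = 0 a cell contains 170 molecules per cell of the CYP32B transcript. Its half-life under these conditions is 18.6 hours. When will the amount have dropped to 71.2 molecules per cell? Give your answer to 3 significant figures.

23.4 hours

Fraction remaining = 71.2/170 ≈ 0.41882.
n = log₂(170/71.2) = ln(2.3876)/ln 2 ≈ 1.2556 half-lives.
t = n × t½ = 1.2556 × 18.6 ≈ 23.354 hours.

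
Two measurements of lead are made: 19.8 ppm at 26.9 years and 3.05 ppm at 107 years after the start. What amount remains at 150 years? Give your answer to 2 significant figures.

Over Δt = 107 − 26.9 = 80.1 years, the level fell by a factor of 19.8/3.05 ≈ 6.4918.
n = log₂(6.4918) ≈ 2.6986 half-lives, so t½ = 80.1/2.6986 ≈ 29.682 years.
From t = 107 to t = 150: 3.05 × (1/2)^((150−107)/29.682) ≈ 1.1174 ppm.

1.1 ppm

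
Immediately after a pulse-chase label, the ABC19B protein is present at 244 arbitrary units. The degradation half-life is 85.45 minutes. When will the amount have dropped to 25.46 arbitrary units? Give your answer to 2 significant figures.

280 minutes

Fraction remaining = 25.46/244 ≈ 0.10434.
n = log₂(244/25.46) = ln(9.5837)/ln 2 ≈ 3.2606 half-lives.
t = n × t½ = 3.2606 × 85.45 ≈ 278.62 minutes.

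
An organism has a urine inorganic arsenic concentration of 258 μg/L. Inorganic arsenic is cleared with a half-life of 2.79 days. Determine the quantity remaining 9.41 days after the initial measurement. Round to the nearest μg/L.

25 μg/L

Number of half-lives: n = 9.41/2.79 ≈ 3.3728.
Remaining = 258 × (1/2)^3.3728 = 258 × 0.096538 ≈ 24.907 μg/L.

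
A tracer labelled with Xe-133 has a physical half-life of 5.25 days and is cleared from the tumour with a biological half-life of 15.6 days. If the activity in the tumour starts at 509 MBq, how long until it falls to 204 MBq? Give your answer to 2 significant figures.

5.2 days

1/t_eff = 1/t_phys + 1/t_biol = 1/5.25 + 1/15.6 = 0.25458 per day.
t_eff = 5.25 × 15.6 / (5.25 + 15.6) ≈ 3.9281 days.
n = log₂(509/204) ≈ 1.3191; t = 1.3191 × 3.9281 ≈ 5.1815 days.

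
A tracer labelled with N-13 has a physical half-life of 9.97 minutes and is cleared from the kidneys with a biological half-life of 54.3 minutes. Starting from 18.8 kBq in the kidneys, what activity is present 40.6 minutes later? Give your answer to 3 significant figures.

1/t_eff = 1/t_phys + 1/t_biol = 1/9.97 + 1/54.3 = 0.11872 per minute.
t_eff = 9.97 × 54.3 / (9.97 + 54.3) ≈ 8.4234 minutes.
Remaining = 18.8 × (1/2)^(40.6/8.4234) = 18.8 × (1/2)^4.8199 ≈ 0.66561 kBq.

0.666 kBq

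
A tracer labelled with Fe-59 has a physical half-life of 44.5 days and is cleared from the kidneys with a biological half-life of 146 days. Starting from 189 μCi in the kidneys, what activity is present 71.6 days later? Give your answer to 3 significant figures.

44.1 μCi

1/t_eff = 1/t_phys + 1/t_biol = 1/44.5 + 1/146 = 0.029321 per day.
t_eff = 44.5 × 146 / (44.5 + 146) ≈ 34.105 days.
Remaining = 189 × (1/2)^(71.6/34.105) = 189 × (1/2)^2.0994 ≈ 44.104 μCi.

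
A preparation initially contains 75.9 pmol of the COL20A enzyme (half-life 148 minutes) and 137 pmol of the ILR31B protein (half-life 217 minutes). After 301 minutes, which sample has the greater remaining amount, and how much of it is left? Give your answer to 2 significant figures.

ILR31B protein, 52 pmol

COL20A enzyme: 75.9 × (1/2)^2.0338 ≈ 18.536 pmol.
ILR31B protein: 137 × (1/2)^1.3871 ≈ 52.38 pmol.
ILR31B protein has more remaining, at ≈ 52.38 pmol.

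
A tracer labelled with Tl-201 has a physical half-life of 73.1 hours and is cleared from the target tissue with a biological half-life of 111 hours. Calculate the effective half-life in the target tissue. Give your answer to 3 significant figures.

1/t_eff = 1/t_phys + 1/t_biol = 1/73.1 + 1/111 = 0.022689 per hour.
t_eff = 73.1 × 111 / (73.1 + 111) ≈ 44.074 hours.

44.1 hours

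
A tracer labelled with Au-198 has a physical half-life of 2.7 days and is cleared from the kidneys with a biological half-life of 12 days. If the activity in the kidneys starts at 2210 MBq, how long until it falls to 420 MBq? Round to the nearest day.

1/t_eff = 1/t_phys + 1/t_biol = 1/2.7 + 1/12 = 0.4537 per day.
t_eff = 2.7 × 12 / (2.7 + 12) ≈ 2.2041 days.
n = log₂(2210/420) ≈ 2.3956; t = 2.3956 × 2.2041 ≈ 5.2801 days.

5 days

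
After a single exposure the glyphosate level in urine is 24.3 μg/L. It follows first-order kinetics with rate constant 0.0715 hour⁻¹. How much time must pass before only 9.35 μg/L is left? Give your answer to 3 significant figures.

13.4 hours

t½ = ln 2 / k = 0.69315 / 0.0715 ≈ 9.6944 hours.
Fraction remaining = 9.35/24.3 ≈ 0.38477.
n = log₂(24.3/9.35) = ln(2.5989)/ln 2 ≈ 1.3779 half-lives.
t = n × t½ = 1.3779 × 9.6944 ≈ 13.358 hours.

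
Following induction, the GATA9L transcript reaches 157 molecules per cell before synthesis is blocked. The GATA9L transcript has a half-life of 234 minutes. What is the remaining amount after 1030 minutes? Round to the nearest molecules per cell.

7 molecules per cell

Number of half-lives: n = 1030/234 ≈ 4.4017.
Remaining = 157 × (1/2)^4.4017 = 157 × 0.04731 ≈ 7.4277 molecules per cell.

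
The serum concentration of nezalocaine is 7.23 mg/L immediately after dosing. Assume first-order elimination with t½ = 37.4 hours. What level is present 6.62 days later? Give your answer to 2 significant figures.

Convert the elapsed time: 6.62 days = 158.88 hours.
Number of half-lives: n = 158.88/37.4 ≈ 4.2481.
Remaining = 7.23 × (1/2)^4.2481 = 7.23 × 0.052624 ≈ 0.38047 mg/L.

0.38 mg/L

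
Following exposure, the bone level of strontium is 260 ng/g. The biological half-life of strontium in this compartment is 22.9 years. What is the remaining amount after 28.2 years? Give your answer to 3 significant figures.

111 ng/g

Number of half-lives: n = 28.2/22.9 ≈ 1.2314.
Remaining = 260 × (1/2)^1.2314 = 260 × 0.42589 ≈ 110.73 ng/g.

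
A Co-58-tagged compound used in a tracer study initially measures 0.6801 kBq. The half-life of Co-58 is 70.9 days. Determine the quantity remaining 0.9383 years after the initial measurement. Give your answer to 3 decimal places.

Convert the elapsed time: 0.9383 years = 342.48 days.
Number of half-lives: n = 342.48/70.9 ≈ 4.8305.
Remaining = 0.6801 × (1/2)^4.8305 = 0.6801 × 0.035147 ≈ 0.023903 kBq.

0.024 kBq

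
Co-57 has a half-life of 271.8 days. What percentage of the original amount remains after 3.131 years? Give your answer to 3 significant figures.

3.131 years = 1142.81 days.
n = 1142.81/271.8 ≈ 4.2046 half-lives.
Fraction remaining = (1/2)^4.2046 ≈ 0.054236, i.e. 5.4236%.

5.42%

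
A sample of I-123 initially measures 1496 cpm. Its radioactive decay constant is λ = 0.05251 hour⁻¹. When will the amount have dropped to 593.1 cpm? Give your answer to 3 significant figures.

t½ = ln 2 / λ = 0.69315 / 0.05251 ≈ 13.2 hours.
Fraction remaining = 593.1/1496 ≈ 0.39646.
n = log₂(1496/593.1) = ln(2.5223)/ln 2 ≈ 1.3348 half-lives.
t = n × t½ = 1.3348 × 13.2 ≈ 17.619 hours.

17.6 hours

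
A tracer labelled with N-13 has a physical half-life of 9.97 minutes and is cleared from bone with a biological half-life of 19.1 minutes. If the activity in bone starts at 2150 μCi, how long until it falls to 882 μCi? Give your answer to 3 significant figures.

1/t_eff = 1/t_phys + 1/t_biol = 1/9.97 + 1/19.1 = 0.15266 per minute.
t_eff = 9.97 × 19.1 / (9.97 + 19.1) ≈ 6.5506 minutes.
n = log₂(2150/882) ≈ 1.2855; t = 1.2855 × 6.5506 ≈ 8.4208 minutes.

8.42 minutes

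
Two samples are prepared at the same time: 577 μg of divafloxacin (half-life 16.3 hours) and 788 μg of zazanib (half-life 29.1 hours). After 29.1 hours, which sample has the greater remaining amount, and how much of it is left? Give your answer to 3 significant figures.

zazanib, 394 μg

divafloxacin: 577 × (1/2)^1.7853 ≈ 167.4 μg.
zazanib: 788 × (1/2)^1 ≈ 394 μg.
Zazanib has more remaining, at ≈ 394 μg.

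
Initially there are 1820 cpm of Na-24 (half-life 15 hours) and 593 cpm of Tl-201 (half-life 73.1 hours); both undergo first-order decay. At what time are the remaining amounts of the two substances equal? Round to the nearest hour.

Set 1820·(1/2)^(t/15) = 593·(1/2)^(t/73.1).
Taking log₂: log₂(1820/593) = t·(1/15 − 1/73.1).
log₂(3.0691) = 1.6178; 1/15 − 1/73.1 = 0.052987.
t = 1.6178 / 0.052987 ≈ 30.533 hours.

31 hours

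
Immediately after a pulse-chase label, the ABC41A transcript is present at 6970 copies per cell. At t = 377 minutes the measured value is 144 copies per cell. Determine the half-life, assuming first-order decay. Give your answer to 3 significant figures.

67.4 minutes

A/A₀ = 144/6970 ≈ 0.02066.
n = log₂(48.403) ≈ 5.597 half-lives elapsed in 377 minutes.
t½ = 377/5.597 ≈ 67.357 minutes.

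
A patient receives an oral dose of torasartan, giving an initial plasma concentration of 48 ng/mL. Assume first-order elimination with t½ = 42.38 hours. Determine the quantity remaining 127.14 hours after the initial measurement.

6 ng/mL

Elapsed time is 3 half-lives (127.14/42.38).
Each half-life halves the amount: 48 × (1/2)^3 = 48/8 = 6 ng/mL.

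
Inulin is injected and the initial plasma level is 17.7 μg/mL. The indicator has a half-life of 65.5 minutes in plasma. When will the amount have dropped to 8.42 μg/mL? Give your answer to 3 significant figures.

70.2 minutes

Fraction remaining = 8.42/17.7 ≈ 0.47571.
n = log₂(17.7/8.42) = ln(2.1021)/ln 2 ≈ 1.0719 half-lives.
t = n × t½ = 1.0719 × 65.5 ≈ 70.207 minutes.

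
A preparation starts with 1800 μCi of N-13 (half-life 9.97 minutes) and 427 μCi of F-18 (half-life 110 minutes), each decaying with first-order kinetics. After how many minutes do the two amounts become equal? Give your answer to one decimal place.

22.8 minutes

Set 1800·(1/2)^(t/9.97) = 427·(1/2)^(t/110).
Taking log₂: log₂(1800/427) = t·(1/9.97 − 1/110).
log₂(4.2155) = 2.0757; 1/9.97 − 1/110 = 0.09121.
t = 2.0757 / 0.09121 ≈ 22.757 minutes.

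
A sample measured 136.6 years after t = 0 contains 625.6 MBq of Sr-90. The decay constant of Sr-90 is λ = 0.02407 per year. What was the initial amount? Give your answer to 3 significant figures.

t½ = ln 2 / λ = 0.69315 / 0.02407 ≈ 28.797 years.
Number of half-lives elapsed: n = 136.6/28.797 ≈ 4.7435.
A₀ = A × 2^n = 625.6 × 2^4.7435 = 625.6 × 26.788 ≈ 16759 MBq.

16800 MBq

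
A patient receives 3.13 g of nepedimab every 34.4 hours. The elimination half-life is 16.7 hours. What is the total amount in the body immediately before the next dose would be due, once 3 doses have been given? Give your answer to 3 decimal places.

The 3 doses were given 103.2, 68.8, 34.4 hours ago.
Total = 3.13·(1/2)^(103.2/16.7) + 3.13·(1/2)^(68.8/16.7) + 3.13·(1/2)^(34.4/16.7)
      = 0.04318 + 0.18004 + 0.75069 ≈ 0.97391 g.

0.974 g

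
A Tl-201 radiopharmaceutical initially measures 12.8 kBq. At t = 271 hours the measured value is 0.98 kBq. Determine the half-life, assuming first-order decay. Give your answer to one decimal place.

73.1 hours

A/A₀ = 0.98/12.8 ≈ 0.076562.
n = log₂(13.061) ≈ 3.7072 half-lives elapsed in 271 hours.
t½ = 271/3.7072 ≈ 73.101 hours.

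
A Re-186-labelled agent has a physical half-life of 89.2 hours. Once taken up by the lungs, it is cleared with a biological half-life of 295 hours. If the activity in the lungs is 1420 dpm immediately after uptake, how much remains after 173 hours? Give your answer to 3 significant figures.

1/t_eff = 1/t_phys + 1/t_biol = 1/89.2 + 1/295 = 0.014601 per hour.
t_eff = 89.2 × 295 / (89.2 + 295) ≈ 68.49 hours.
Remaining = 1420 × (1/2)^(173/68.49) = 1420 × (1/2)^2.5259 ≈ 246.56 dpm.

247 dpm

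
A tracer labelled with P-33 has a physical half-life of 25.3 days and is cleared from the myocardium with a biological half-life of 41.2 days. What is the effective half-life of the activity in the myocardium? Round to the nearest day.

1/t_eff = 1/t_phys + 1/t_biol = 1/25.3 + 1/41.2 = 0.063798 per day.
t_eff = 25.3 × 41.2 / (25.3 + 41.2) ≈ 15.675 days.

16 days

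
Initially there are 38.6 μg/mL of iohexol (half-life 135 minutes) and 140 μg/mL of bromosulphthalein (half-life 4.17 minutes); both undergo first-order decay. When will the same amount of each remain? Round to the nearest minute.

8 minutes

Set 38.6·(1/2)^(t/135) = 140·(1/2)^(t/4.17).
Taking log₂: log₂(38.6/140) = t·(1/135 − 1/4.17).
log₂(0.27571) = -1.8588; 1/135 − 1/4.17 = -0.2324.
t = -1.8588 / -0.2324 ≈ 7.9981 minutes.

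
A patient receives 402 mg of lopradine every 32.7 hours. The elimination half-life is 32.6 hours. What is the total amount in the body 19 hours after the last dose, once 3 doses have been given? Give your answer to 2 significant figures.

The 3 doses were given 84.4, 51.7, 19 hours ago.
Total = 402·(1/2)^(84.4/32.6) + 402·(1/2)^(51.7/32.6) + 402·(1/2)^(19/32.6)
      = 66.815 + 133.91 + 268.4 ≈ 469.13 mg.

470 mg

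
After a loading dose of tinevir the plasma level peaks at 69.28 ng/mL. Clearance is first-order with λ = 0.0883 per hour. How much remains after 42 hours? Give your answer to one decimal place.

t½ = ln 2 / λ = 0.69315 / 0.0883 ≈ 7.8499 hours.
Number of half-lives: n = 42/7.8499 ≈ 5.3504.
Remaining = 69.28 × (1/2)^5.3504 = 69.28 × 0.024512 ≈ 1.6982 ng/mL.

1.7 ng/mL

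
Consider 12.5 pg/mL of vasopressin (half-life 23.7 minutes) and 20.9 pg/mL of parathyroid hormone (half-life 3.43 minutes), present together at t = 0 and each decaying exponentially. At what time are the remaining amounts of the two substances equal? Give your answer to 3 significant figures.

Set 12.5·(1/2)^(t/23.7) = 20.9·(1/2)^(t/3.43).
Taking log₂: log₂(12.5/20.9) = t·(1/23.7 − 1/3.43).
log₂(0.59809) = -0.74157; 1/23.7 − 1/3.43 = -0.24935.
t = -0.74157 / -0.24935 ≈ 2.974 minutes.

2.97 minutes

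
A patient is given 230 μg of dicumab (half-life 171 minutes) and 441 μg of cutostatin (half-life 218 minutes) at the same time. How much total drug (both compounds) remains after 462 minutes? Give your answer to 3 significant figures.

137 μg

dicumab: 230 × (1/2)^(462/171) = 230 × (1/2)^2.7018 ≈ 35.352 μg.
cutostatin: 441 × (1/2)^(462/218) = 441 × (1/2)^2.1193 ≈ 101.5 μg.
Total = 35.352 + 101.5 ≈ 136.85 μg.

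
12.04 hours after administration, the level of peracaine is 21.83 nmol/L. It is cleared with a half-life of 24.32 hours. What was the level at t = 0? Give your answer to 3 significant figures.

30.8 nmol/L

Number of half-lives elapsed: n = 12.04/24.32 ≈ 0.49507.
A₀ = A × 2^n = 21.83 × 2^0.49507 = 21.83 × 1.4094 ≈ 30.767 nmol/L.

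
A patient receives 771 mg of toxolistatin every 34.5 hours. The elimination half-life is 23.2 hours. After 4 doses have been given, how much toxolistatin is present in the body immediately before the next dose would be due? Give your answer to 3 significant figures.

421 mg

The 4 doses were given 138, 103.5, 69, 34.5 hours ago.
Total = 771·(1/2)^(138/23.2) + 771·(1/2)^(103.5/23.2) + 771·(1/2)^(69/23.2) + 771·(1/2)^(34.5/23.2)
      = 12.487 + 35.002 + 98.118 + 275.04 ≈ 420.65 mg.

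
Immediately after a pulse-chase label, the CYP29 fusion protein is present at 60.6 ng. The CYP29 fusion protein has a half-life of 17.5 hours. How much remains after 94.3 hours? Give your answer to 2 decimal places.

1.45 ng

Number of half-lives: n = 94.3/17.5 ≈ 5.3886.
Remaining = 60.6 × (1/2)^5.3886 = 60.6 × 0.023871 ≈ 1.4466 ng.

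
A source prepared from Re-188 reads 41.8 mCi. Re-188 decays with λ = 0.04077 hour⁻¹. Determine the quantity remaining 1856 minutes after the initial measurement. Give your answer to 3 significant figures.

t½ = ln 2 / λ = 0.69315 / 0.04077 ≈ 17.001 hours.
Convert the elapsed time: 1856 minutes = 30.9333 hours.
Number of half-lives: n = 30.9333/17.001 ≈ 1.8195.
Remaining = 41.8 × (1/2)^1.8195 = 41.8 × 0.28333 ≈ 11.843 mCi.

11.8 mCi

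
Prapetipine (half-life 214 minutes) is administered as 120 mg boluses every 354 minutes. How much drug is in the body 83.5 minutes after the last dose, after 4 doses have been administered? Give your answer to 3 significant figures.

The 4 doses were given 1145.5, 791.5, 437.5, 83.5 minutes ago.
Total = 120·(1/2)^(1145.5/214) + 120·(1/2)^(791.5/214) + 120·(1/2)^(437.5/214) + 120·(1/2)^(83.5/214)
      = 2.9365 + 9.2426 + 29.091 + 91.564 ≈ 132.83 mg.

133 mg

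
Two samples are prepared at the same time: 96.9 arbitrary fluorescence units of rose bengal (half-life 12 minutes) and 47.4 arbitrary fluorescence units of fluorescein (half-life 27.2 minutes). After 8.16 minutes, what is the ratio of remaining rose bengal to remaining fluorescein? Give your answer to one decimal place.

rose bengal: 96.9 × (1/2)^(8.16/12) = 96.9 × (1/2)^0.68 ≈ 60.482 arbitrary fluorescence units.
fluorescein: 47.4 × (1/2)^(8.16/27.2) = 47.4 × (1/2)^0.3 ≈ 38.501 arbitrary fluorescence units.
Ratio ≈ 60.482 / 38.501 ≈ 1.5709.

1.6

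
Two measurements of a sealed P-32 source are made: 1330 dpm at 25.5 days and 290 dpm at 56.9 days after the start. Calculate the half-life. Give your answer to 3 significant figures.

Over Δt = 56.9 − 25.5 = 31.4 days, the level fell by a factor of 1330/290 ≈ 4.5862.
n = log₂(4.5862) ≈ 2.1973 half-lives, so t½ = 31.4/2.1973 ≈ 14.29 days.

14.3 days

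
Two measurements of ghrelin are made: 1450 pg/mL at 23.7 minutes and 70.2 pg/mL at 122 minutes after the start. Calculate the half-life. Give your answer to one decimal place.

Over Δt = 122 − 23.7 = 98.3 minutes, the level fell by a factor of 1450/70.2 ≈ 20.655.
n = log₂(20.655) ≈ 4.3684 half-lives, so t½ = 98.3/4.3684 ≈ 22.502 minutes.

22.5 minutes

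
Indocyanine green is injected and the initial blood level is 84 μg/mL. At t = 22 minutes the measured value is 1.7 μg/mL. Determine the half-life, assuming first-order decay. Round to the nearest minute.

A/A₀ = 1.7/84 ≈ 0.020238.
n = log₂(49.412) ≈ 5.6268 half-lives elapsed in 22 minutes.
t½ = 22/5.6268 ≈ 3.9099 minutes.

4 minutes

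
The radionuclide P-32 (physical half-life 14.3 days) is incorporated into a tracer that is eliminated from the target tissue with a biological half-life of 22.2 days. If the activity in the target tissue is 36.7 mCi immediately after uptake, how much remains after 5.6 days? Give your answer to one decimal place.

1/t_eff = 1/t_phys + 1/t_biol = 1/14.3 + 1/22.2 = 0.11498 per day.
t_eff = 14.3 × 22.2 / (14.3 + 22.2) ≈ 8.6975 days.
Remaining = 36.7 × (1/2)^(5.6/8.6975) = 36.7 × (1/2)^0.64386 ≈ 23.488 mCi.

23.5 mCi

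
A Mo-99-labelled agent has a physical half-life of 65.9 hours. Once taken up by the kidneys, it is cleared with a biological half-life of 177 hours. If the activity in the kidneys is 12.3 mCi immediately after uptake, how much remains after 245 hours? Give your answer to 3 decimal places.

1/t_eff = 1/t_phys + 1/t_biol = 1/65.9 + 1/177 = 0.020824 per hour.
t_eff = 65.9 × 177 / (65.9 + 177) ≈ 48.021 hours.
Remaining = 12.3 × (1/2)^(245/48.021) = 12.3 × (1/2)^5.1019 ≈ 0.35815 mCi.

0.358 mCi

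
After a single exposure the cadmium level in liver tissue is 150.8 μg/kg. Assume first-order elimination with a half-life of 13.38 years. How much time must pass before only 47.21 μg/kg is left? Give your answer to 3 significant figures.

Fraction remaining = 47.21/150.8 ≈ 0.31306.
n = log₂(150.8/47.21) = ln(3.1942)/ln 2 ≈ 1.6755 half-lives.
t = n × t½ = 1.6755 × 13.38 ≈ 22.418 years.

22.4 years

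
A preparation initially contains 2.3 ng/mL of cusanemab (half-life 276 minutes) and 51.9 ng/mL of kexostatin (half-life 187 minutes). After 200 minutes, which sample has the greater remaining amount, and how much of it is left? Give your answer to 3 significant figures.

cusanemab: 2.3 × (1/2)^0.72464 ≈ 1.3918 ng/mL.
kexostatin: 51.9 × (1/2)^1.0695 ≈ 24.729 ng/mL.
Kexostatin has more remaining, at ≈ 24.729 ng/mL.

kexostatin, 24.7 ng/mL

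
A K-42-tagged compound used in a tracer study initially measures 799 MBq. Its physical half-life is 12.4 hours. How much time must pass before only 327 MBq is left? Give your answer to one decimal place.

Fraction remaining = 327/799 ≈ 0.40926.
n = log₂(799/327) = ln(2.4434)/ln 2 ≈ 1.2889 half-lives.
t = n × t½ = 1.2889 × 12.4 ≈ 15.982 hours.

16.0 hours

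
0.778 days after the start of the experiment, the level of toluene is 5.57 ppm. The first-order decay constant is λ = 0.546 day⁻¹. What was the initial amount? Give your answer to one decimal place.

8.5 ppm

t½ = ln 2 / λ = 0.69315 / 0.546 ≈ 1.2695 days.
Number of half-lives elapsed: n = 0.778/1.2695 ≈ 0.61284.
A₀ = A × 2^n = 5.57 × 2^0.61284 = 5.57 × 1.5293 ≈ 8.518 ppm.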